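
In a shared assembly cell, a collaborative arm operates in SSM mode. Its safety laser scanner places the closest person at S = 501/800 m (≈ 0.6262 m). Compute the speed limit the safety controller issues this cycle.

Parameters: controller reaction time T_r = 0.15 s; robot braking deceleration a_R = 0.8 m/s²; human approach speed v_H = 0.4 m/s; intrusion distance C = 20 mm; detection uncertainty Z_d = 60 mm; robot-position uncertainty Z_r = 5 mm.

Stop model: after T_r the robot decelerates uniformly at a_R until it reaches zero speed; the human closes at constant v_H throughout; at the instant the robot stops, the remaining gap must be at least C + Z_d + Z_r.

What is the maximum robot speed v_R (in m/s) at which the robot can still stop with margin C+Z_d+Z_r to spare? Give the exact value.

v_R_max = 1/2 m/s = 0.5000 m/s

collect terms ⇒ (5/8)·v_R² + (13/20)·v_R + (-77/160) = 0
  disc = (13/20)² − 4·(5/8)·(-77/160) = 2601/1600 ; √disc = 51/40
  v_R = (−(13/20) + 51/40) / (2·(5/8)) = 1/2 m/s
check:
stop time T_s = (1/2)/(4/5) = 0.6250 s
reaction-phase robot travel = 0.5000·0.1500 = 0.0750 m
robot covers 0.5000·0.6250 − ½·0.8000·0.6250² = 0.1562 m while stopping
person approaches 0.4000·(0.1500+0.6250) = 0.3100 m
residual clearance needed = 0.0200+0.0600+0.0050 = 0.0850 m
sum ≈ 0.0750+0.1562+0.3100+0.0850 ≈ 0.6262 m = S ✓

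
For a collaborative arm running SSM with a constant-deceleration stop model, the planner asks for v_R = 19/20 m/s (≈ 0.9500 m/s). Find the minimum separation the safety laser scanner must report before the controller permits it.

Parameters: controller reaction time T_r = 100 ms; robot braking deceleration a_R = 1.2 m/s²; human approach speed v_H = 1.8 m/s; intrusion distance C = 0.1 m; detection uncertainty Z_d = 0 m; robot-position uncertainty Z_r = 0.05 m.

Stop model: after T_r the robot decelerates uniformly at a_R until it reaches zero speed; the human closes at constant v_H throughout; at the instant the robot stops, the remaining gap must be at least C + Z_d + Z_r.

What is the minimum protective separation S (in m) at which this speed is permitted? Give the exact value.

stop time T_s = (19/20)/(6/5) = 0.7917 s
reaction-phase robot travel = 0.9500·0.1000 = 0.0950 m
robot covers 0.9500·0.7917 − ½·1.2000·0.7917² = 0.3760 m while stopping
human closes 1.8000·0.8917 = 1.6050 m
C+Z_d+Z_r = 0.1000+0.0000+0.0500 = 0.1500 m
S_min ≈ 0.0950+0.3760+1.6050+0.1500  ⇒  S_min = 2137/960 m

S_min = 2137/960 m = 2.2260 m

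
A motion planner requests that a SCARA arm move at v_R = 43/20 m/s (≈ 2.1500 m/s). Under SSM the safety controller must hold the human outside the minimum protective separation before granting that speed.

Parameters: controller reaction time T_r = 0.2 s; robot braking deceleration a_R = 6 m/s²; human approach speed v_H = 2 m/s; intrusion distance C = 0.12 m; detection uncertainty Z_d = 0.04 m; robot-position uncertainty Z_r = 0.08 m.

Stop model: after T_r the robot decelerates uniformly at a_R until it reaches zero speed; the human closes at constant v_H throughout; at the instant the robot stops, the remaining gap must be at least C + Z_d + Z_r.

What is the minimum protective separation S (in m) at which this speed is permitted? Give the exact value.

T_s = v_R/a_R = (43/20)/6 = 0.3583 s
robot covers v_R·T_r = 2.1500·0.2000 = 0.4300 m before braking
robot covers 2.1500·0.3583 − ½·6.0000·0.3583² = 0.3852 m while stopping
human closes 2.0000·0.5583 = 1.1167 m
margins: 0.1200+0.0400+0.0800 = 0.2400 m
S_min ≈ 0.4300+0.3852+1.1167+0.2400  ⇒  S_min = 139/64 m

S_min = 139/64 m = 2.1719 m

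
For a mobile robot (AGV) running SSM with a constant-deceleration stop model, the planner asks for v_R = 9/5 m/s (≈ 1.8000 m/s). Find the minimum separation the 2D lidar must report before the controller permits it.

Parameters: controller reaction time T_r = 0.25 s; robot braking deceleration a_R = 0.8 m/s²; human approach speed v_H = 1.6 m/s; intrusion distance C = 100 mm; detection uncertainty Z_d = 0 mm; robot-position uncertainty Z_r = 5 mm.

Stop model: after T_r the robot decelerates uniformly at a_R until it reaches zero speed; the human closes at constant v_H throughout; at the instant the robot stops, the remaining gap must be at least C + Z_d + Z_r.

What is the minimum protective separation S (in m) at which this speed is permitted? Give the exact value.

S_min = 329/50 m = 6.5800 m

braking lasts T_s = (9/5)/(4/5) = 2.2500 s
reaction-phase robot travel = 1.8000·0.2500 = 0.4500 m
braking distance = 1.8000²/(2·0.8000) = 2.0250 m
human over T_r+T_s: 1.6000·(0.2500+2.2500) = 4.0000 m
residual clearance needed = 0.1000+0.0000+0.0050 = 0.1050 m
S_min ≈ 0.4500+2.0250+4.0000+0.1050  ⇒  S_min = 329/50 m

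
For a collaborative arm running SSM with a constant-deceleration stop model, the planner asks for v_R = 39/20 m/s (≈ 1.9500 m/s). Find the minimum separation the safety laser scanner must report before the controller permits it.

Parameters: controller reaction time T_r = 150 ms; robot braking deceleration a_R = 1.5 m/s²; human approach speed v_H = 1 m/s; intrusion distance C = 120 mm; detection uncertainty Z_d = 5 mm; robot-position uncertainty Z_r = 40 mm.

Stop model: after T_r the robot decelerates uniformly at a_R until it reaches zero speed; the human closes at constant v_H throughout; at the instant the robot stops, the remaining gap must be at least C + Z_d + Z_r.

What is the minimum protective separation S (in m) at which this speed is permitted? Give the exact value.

S_min = 127/40 m = 3.1750 m

stop time T_s = (39/20)/(3/2) = 1.3000 s
reaction-phase robot travel = 1.9500·0.1500 = 0.2925 m
robot under decel: 1.9500²/(2·1.5000) = 1.2675 m
human over T_r+T_s: 1.0000·(0.1500+1.3000) = 1.4500 m
margins: 0.1200+0.0050+0.0400 = 0.1650 m
S_min ≈ 0.2925+1.2675+1.4500+0.1650  ⇒  S_min = 127/40 m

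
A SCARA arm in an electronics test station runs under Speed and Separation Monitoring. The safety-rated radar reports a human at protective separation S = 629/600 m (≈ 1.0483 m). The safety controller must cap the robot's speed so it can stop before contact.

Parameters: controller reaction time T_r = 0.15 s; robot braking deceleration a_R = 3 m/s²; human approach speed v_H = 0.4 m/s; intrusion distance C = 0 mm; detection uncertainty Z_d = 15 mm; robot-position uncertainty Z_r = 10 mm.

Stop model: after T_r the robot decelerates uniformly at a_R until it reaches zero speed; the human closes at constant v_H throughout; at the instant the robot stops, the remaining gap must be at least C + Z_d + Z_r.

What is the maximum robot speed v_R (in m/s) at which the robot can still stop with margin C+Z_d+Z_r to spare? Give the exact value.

collect terms ⇒ (1/6)·v_R² + (17/60)·v_R + (-289/300) = 0
  disc = (17/60)² − 4·(1/6)·(-289/300) = 289/400 ; √disc = 17/20
  v_R = (−(17/60) + 17/20) / (2·(1/6)) = 17/10 m/s
check:
T_s = v_R/a_R = (17/10)/3 = 0.5667 s
robot covers v_R·T_r = 1.7000·0.1500 = 0.2550 m before braking
robot covers 1.7000·0.5667 − ½·3.0000·0.5667² = 0.4817 m while stopping
human closes 0.4000·0.7167 = 0.2867 m
residual clearance needed = 0.0000+0.0150+0.0100 = 0.0250 m
sum ≈ 0.2550+0.4817+0.2867+0.0250 ≈ 1.0483 m = S ✓

v_R_max = 17/10 m/s = 1.7000 m/s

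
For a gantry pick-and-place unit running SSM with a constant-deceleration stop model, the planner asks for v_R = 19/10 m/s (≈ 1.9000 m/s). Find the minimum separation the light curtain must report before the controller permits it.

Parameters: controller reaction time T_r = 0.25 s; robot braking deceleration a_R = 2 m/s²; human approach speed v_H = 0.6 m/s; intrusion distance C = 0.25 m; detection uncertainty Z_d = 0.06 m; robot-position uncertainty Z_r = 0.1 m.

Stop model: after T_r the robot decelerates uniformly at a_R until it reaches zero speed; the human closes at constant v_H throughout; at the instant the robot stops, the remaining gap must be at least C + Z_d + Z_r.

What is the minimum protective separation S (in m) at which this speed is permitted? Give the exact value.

braking lasts T_s = (19/10)/2 = 0.9500 s
robot covers v_R·T_r = 1.9000·0.2500 = 0.4750 m before braking
robot under decel: 1.9000²/(2·2.0000) = 0.9025 m
human closes 0.6000·1.2000 = 0.7200 m
C+Z_d+Z_r = 0.2500+0.0600+0.1000 = 0.4100 m
S_min ≈ 0.4750+0.9025+0.7200+0.4100  ⇒  S_min = 1003/400 m

S_min = 1003/400 m = 2.5075 m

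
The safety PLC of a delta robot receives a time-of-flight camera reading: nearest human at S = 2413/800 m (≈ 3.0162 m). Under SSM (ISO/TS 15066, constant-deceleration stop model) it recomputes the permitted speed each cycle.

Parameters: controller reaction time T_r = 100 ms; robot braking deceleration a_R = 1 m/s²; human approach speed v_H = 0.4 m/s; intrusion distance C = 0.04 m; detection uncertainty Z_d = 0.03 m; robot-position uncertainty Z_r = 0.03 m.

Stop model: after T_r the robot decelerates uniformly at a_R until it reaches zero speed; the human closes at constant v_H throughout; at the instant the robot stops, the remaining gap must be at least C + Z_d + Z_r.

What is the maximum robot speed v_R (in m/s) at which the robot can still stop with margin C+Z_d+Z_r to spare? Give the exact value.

v_R_max = 39/20 m/s = 1.9500 m/s

collect terms ⇒ (1/2)·v_R² + (1/2)·v_R + (-2301/800) = 0
  disc = (1/2)² − 4·(1/2)·(-2301/800) = 2401/400 ; √disc = 49/20
  v_R = (−(1/2) + 49/20) / (2·(1/2)) = 39/20 m/s
check:
stop time T_s = (39/20)/1 = 1.9500 s
robot in T_r: 1.9500·0.1000 = 0.1950 m
braking distance = 1.9500²/(2·1.0000) = 1.9013 m
person approaches 0.4000·(0.1000+1.9500) = 0.8200 m
residual clearance needed = 0.0400+0.0300+0.0300 = 0.1000 m
sum ≈ 0.1950+1.9013+0.8200+0.1000 ≈ 3.0162 m = S ✓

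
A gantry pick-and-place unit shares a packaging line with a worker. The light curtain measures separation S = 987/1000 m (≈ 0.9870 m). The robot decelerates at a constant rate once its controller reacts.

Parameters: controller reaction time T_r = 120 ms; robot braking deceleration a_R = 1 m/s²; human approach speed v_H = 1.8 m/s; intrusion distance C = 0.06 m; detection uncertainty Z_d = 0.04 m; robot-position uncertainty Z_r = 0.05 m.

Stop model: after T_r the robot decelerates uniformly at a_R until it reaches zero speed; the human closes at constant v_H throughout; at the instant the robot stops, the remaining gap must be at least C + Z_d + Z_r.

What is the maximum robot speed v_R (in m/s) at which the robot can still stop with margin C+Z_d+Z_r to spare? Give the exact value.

v_R_max = 3/10 m/s = 0.3000 m/s

collect terms ⇒ (1/2)·v_R² + (48/25)·v_R + (-621/1000) = 0
  disc = (48/25)² − 4·(1/2)·(-621/1000) = 12321/2500 ; √disc = 111/50
  v_R = (−(48/25) + 111/50) / (2·(1/2)) = 3/10 m/s
check:
braking lasts T_s = (3/10)/1 = 0.3000 s
robot in T_r: 0.3000·0.1200 = 0.0360 m
braking distance = 0.3000²/(2·1.0000) = 0.0450 m
human closes 1.8000·0.4200 = 0.7560 m
C+Z_d+Z_r = 0.0600+0.0400+0.0500 = 0.1500 m
sum ≈ 0.0360+0.0450+0.7560+0.1500 ≈ 0.9870 m = S ✓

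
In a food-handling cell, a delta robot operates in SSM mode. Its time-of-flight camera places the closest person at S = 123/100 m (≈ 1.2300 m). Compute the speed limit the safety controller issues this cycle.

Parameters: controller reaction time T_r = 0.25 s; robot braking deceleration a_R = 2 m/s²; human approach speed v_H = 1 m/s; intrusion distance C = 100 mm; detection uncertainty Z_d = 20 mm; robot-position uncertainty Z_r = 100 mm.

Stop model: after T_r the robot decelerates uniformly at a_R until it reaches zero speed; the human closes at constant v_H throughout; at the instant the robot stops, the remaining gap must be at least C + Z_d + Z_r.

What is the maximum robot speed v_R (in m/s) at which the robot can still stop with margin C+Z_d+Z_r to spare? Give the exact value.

v_R_max = 4/5 m/s = 0.8000 m/s

collect terms ⇒ (1/4)·v_R² + (3/4)·v_R + (-19/25) = 0
  disc = (3/4)² − 4·(1/4)·(-19/25) = 529/400 ; √disc = 23/20
  v_R = (−(3/4) + 23/20) / (2·(1/4)) = 4/5 m/s
check:
T_s = v_R/a_R = (4/5)/2 = 0.4000 s
robot in T_r: 0.8000·0.2500 = 0.2000 m
robot covers 0.8000·0.4000 − ½·2.0000·0.4000² = 0.1600 m while stopping
person approaches 1.0000·(0.2500+0.4000) = 0.6500 m
margins: 0.1000+0.0200+0.1000 = 0.2200 m
sum ≈ 0.2000+0.1600+0.6500+0.2200 ≈ 1.2300 m = S ✓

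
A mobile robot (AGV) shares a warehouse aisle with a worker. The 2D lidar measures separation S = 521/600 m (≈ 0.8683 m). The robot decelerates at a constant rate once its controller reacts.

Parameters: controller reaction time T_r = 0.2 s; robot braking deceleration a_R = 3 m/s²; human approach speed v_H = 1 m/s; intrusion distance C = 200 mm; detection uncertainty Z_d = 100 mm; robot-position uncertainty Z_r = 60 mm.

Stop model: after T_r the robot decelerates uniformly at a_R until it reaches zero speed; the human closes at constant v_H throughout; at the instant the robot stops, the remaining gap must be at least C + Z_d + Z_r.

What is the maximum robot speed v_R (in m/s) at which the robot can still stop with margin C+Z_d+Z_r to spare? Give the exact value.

v_R_max = 1/2 m/s = 0.5000 m/s

at the boundary: (1/6)·v² + (8/15)·v + (-37/120) = 0
  disc = (8/15)² − 4·(1/6)·(-37/120) = 49/100 ; √disc = 7/10
  v_R = (−(8/15) + 7/10) / (2·(1/6)) = 1/2 m/s
check:
stop time T_s = (1/2)/3 = 0.1667 s
robot covers v_R·T_r = 0.5000·0.2000 = 0.1000 m before braking
braking distance = 0.5000²/(2·3.0000) = 0.0417 m
human closes 1.0000·0.3667 = 0.3667 m
margins: 0.2000+0.1000+0.0600 = 0.3600 m
sum ≈ 0.1000+0.0417+0.3667+0.3600 ≈ 0.8683 m = S ✓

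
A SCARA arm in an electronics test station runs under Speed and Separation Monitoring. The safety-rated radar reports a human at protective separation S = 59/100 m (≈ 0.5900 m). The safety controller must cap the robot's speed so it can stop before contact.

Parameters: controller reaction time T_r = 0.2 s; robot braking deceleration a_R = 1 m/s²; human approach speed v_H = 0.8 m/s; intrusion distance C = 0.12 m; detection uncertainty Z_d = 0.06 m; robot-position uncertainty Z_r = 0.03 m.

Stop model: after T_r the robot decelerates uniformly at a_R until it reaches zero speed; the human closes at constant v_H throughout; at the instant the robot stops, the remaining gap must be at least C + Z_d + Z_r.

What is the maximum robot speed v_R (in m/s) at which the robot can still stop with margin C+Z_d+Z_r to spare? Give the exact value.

v_R_max = 1/5 m/s = 0.2000 m/s

at the boundary: (1/2)·v² + (1)·v + (-11/50) = 0
  disc = (1)² − 4·(1/2)·(-11/50) = 36/25 ; √disc = 6/5
  v_R = (−(1) + 6/5) / (2·(1/2)) = 1/5 m/s
check:
stop time T_s = (1/5)/1 = 0.2000 s
reaction-phase robot travel = 0.2000·0.2000 = 0.0400 m
robot covers 0.2000·0.2000 − ½·1.0000·0.2000² = 0.0200 m while stopping
person approaches 0.8000·(0.2000+0.2000) = 0.3200 m
C+Z_d+Z_r = 0.1200+0.0600+0.0300 = 0.2100 m
sum ≈ 0.0400+0.0200+0.3200+0.2100 ≈ 0.5900 m = S ✓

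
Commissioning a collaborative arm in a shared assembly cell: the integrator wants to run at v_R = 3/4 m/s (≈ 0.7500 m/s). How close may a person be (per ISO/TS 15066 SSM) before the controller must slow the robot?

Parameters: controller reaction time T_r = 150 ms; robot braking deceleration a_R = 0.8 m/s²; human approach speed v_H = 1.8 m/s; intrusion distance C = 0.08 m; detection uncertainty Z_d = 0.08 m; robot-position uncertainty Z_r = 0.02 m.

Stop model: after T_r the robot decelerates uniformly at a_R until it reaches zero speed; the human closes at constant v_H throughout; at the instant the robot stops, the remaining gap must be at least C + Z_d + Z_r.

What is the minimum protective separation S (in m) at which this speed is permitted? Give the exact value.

S_min = 333/128 m = 2.6016 m

braking lasts T_s = (3/4)/(4/5) = 0.9375 s
robot covers v_R·T_r = 0.7500·0.1500 = 0.1125 m before braking
robot under decel: 0.7500²/(2·0.8000) = 0.3516 m
person approaches 1.8000·(0.1500+0.9375) = 1.9575 m
margins: 0.0800+0.0800+0.0200 = 0.1800 m
S_min ≈ 0.1125+0.3516+1.9575+0.1800  ⇒  S_min = 333/128 m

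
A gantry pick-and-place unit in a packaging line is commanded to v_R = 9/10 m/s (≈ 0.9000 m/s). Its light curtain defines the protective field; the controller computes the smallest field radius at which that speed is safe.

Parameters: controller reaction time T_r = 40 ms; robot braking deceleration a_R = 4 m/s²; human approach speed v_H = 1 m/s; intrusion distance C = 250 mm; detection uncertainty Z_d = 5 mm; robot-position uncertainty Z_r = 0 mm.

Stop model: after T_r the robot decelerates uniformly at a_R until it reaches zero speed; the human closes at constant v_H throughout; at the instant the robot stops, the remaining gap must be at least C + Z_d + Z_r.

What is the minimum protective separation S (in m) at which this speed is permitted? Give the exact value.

braking lasts T_s = (9/10)/4 = 0.2250 s
robot in T_r: 0.9000·0.0400 = 0.0360 m
braking distance = 0.9000²/(2·4.0000) = 0.1013 m
human over T_r+T_s: 1.0000·(0.0400+0.2250) = 0.2650 m
C+Z_d+Z_r = 0.2500+0.0050+0.0000 = 0.2550 m
S_min ≈ 0.0360+0.1013+0.2650+0.2550  ⇒  S_min = 2629/4000 m

S_min = 2629/4000 m = 0.6573 m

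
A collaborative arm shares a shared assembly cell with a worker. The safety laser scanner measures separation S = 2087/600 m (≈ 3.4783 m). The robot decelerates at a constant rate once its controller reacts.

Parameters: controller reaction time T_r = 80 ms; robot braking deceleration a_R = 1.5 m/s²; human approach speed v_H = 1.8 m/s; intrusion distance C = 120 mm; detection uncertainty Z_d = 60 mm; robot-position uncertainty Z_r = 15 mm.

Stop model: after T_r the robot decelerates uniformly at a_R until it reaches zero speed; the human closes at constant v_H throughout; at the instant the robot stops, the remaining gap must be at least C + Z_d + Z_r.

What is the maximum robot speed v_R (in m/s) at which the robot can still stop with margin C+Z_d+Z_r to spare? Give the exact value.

at the boundary: (1/3)·v² + (32/25)·v + (-4709/1500) = 0
  disc = (32/25)² − 4·(1/3)·(-4709/1500) = 32761/5625 ; √disc = 181/75
  v_R = (−(32/25) + 181/75) / (2·(1/3)) = 17/10 m/s
check:
T_s = v_R/a_R = (17/10)/(3/2) = 1.1333 s
reaction-phase robot travel = 1.7000·0.0800 = 0.1360 m
robot covers 1.7000·1.1333 − ½·1.5000·1.1333² = 0.9633 m while stopping
human closes 1.8000·1.2133 = 2.1840 m
residual clearance needed = 0.1200+0.0600+0.0150 = 0.1950 m
sum ≈ 0.1360+0.9633+2.1840+0.1950 ≈ 3.4783 m = S ✓

v_R_max = 17/10 m/s = 1.7000 m/s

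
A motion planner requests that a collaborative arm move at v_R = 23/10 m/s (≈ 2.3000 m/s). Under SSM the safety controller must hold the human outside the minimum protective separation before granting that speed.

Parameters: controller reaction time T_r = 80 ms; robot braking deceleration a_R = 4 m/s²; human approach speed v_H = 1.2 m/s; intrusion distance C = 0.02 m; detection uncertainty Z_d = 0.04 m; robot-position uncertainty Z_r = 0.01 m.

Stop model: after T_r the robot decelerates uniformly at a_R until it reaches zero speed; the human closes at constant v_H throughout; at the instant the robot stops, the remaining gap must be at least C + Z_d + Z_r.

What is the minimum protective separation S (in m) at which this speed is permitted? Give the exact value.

stop time T_s = (23/10)/4 = 0.5750 s
robot covers v_R·T_r = 2.3000·0.0800 = 0.1840 m before braking
robot covers 2.3000·0.5750 − ½·4.0000·0.5750² = 0.6613 m while stopping
human over T_r+T_s: 1.2000·(0.0800+0.5750) = 0.7860 m
residual clearance needed = 0.0200+0.0400+0.0100 = 0.0700 m
S_min ≈ 0.1840+0.6613+0.7860+0.0700  ⇒  S_min = 1361/800 m

S_min = 1361/800 m = 1.7012 m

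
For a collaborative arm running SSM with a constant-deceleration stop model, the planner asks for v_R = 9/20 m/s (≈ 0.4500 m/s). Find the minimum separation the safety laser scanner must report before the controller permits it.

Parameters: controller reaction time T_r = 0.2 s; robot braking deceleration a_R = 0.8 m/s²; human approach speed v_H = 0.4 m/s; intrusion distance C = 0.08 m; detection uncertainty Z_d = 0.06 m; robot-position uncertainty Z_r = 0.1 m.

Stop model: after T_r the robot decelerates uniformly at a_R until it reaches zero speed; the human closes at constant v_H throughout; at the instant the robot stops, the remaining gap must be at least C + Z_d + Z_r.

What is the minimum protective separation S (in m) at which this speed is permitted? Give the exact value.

T_s = v_R/a_R = (9/20)/(4/5) = 0.5625 s
robot in T_r: 0.4500·0.2000 = 0.0900 m
robot under decel: 0.4500²/(2·0.8000) = 0.1266 m
human over T_r+T_s: 0.4000·(0.2000+0.5625) = 0.3050 m
C+Z_d+Z_r = 0.0800+0.0600+0.1000 = 0.2400 m
S_min ≈ 0.0900+0.1266+0.3050+0.2400  ⇒  S_min = 2437/3200 m

S_min = 2437/3200 m = 0.7616 m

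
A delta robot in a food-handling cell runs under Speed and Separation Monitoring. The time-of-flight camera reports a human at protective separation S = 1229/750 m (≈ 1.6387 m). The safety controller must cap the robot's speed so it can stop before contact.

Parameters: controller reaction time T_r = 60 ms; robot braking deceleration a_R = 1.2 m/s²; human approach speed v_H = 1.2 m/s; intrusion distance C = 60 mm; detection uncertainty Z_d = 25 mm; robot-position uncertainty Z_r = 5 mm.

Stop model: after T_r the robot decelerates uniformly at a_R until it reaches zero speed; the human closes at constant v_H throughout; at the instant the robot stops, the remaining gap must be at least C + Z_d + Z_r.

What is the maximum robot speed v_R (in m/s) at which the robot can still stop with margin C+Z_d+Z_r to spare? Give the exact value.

v_R_max = 1 m/s = 1.0000 m/s

quadratic (5/12)·v² + (53/50)·v + (-443/300) = 0
  disc = (53/50)² − 4·(5/12)·(-443/300) = 20164/5625 ; √disc = 142/75
  v_R = (−(53/50) + 142/75) / (2·(5/12)) = 1 m/s
check:
T_s = v_R/a_R = 1/(6/5) = 0.8333 s
robot covers v_R·T_r = 1.0000·0.0600 = 0.0600 m before braking
braking distance = 1.0000²/(2·1.2000) = 0.4167 m
person approaches 1.2000·(0.0600+0.8333) = 1.0720 m
residual clearance needed = 0.0600+0.0250+0.0050 = 0.0900 m
sum ≈ 0.0600+0.4167+1.0720+0.0900 ≈ 1.6387 m = S ✓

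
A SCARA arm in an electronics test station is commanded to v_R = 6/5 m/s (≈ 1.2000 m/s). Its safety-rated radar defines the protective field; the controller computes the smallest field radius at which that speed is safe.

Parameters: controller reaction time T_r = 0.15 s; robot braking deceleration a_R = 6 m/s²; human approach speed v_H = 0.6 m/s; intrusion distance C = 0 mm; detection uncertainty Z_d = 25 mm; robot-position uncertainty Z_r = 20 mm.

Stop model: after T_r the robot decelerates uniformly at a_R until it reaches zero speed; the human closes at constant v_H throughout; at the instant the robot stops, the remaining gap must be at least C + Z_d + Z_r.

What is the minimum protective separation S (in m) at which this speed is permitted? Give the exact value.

S_min = 111/200 m = 0.5550 m

braking lasts T_s = (6/5)/6 = 0.2000 s
robot covers v_R·T_r = 1.2000·0.1500 = 0.1800 m before braking
robot under decel: 1.2000²/(2·6.0000) = 0.1200 m
human closes 0.6000·0.3500 = 0.2100 m
margins: 0.0000+0.0250+0.0200 = 0.0450 m
S_min ≈ 0.1800+0.1200+0.2100+0.0450  ⇒  S_min = 111/200 m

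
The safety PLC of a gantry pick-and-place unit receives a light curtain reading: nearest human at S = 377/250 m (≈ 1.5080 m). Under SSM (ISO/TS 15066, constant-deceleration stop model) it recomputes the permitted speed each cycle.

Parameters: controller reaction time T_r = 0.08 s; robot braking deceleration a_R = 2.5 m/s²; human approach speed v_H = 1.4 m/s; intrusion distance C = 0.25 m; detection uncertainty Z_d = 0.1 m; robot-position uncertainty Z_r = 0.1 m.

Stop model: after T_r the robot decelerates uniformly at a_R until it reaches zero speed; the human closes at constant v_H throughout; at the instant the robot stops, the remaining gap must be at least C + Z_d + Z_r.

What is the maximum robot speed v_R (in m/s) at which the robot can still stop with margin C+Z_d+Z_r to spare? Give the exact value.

quadratic (1/5)·v² + (16/25)·v + (-473/500) = 0
  disc = (16/25)² − 4·(1/5)·(-473/500) = 729/625 ; √disc = 27/25
  v_R = (−(16/25) + 27/25) / (2·(1/5)) = 11/10 m/s
check:
braking lasts T_s = (11/10)/(5/2) = 0.4400 s
robot covers v_R·T_r = 1.1000·0.0800 = 0.0880 m before braking
robot covers 1.1000·0.4400 − ½·2.5000·0.4400² = 0.2420 m while stopping
person approaches 1.4000·(0.0800+0.4400) = 0.7280 m
residual clearance needed = 0.2500+0.1000+0.1000 = 0.4500 m
sum ≈ 0.0880+0.2420+0.7280+0.4500 ≈ 1.5080 m = S ✓

v_R_max = 11/10 m/s = 1.1000 m/s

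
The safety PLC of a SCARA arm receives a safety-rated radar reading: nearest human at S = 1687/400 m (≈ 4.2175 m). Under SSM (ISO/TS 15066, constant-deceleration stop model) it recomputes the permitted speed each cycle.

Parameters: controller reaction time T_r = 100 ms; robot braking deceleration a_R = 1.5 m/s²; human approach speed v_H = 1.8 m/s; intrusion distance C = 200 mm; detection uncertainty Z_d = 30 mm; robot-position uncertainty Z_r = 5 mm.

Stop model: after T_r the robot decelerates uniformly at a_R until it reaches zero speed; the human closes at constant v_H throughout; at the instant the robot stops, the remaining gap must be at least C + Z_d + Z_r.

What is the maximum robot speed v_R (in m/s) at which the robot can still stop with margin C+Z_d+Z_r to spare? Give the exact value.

v_R_max = 39/20 m/s = 1.9500 m/s

at the boundary: (1/3)·v² + (13/10)·v + (-1521/400) = 0
  disc = (13/10)² − 4·(1/3)·(-1521/400) = 169/25 ; √disc = 13/5
  v_R = (−(13/10) + 13/5) / (2·(1/3)) = 39/20 m/s
check:
stop time T_s = (39/20)/(3/2) = 1.3000 s
robot in T_r: 1.9500·0.1000 = 0.1950 m
robot covers 1.9500·1.3000 − ½·1.5000·1.3000² = 1.2675 m while stopping
human closes 1.8000·1.4000 = 2.5200 m
C+Z_d+Z_r = 0.2000+0.0300+0.0050 = 0.2350 m
sum ≈ 0.1950+1.2675+2.5200+0.2350 ≈ 4.2175 m = S ✓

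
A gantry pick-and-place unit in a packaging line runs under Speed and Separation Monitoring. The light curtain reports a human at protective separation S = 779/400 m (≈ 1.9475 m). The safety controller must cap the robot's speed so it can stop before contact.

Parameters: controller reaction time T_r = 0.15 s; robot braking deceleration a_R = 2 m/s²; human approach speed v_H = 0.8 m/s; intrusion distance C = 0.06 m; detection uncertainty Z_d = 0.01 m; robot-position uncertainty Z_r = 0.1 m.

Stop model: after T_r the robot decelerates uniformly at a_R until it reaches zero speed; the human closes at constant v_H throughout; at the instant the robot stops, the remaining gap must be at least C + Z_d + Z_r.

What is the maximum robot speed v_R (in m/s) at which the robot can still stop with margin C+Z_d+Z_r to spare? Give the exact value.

v_R_max = 17/10 m/s = 1.7000 m/s

quadratic (1/4)·v² + (11/20)·v + (-663/400) = 0
  disc = (11/20)² − 4·(1/4)·(-663/400) = 49/25 ; √disc = 7/5
  v_R = (−(11/20) + 7/5) / (2·(1/4)) = 17/10 m/s
check:
stop time T_s = (17/10)/2 = 0.8500 s
reaction-phase robot travel = 1.7000·0.1500 = 0.2550 m
braking distance = 1.7000²/(2·2.0000) = 0.7225 m
human closes 0.8000·1.0000 = 0.8000 m
C+Z_d+Z_r = 0.0600+0.0100+0.1000 = 0.1700 m
sum ≈ 0.2550+0.7225+0.8000+0.1700 ≈ 1.9475 m = S ✓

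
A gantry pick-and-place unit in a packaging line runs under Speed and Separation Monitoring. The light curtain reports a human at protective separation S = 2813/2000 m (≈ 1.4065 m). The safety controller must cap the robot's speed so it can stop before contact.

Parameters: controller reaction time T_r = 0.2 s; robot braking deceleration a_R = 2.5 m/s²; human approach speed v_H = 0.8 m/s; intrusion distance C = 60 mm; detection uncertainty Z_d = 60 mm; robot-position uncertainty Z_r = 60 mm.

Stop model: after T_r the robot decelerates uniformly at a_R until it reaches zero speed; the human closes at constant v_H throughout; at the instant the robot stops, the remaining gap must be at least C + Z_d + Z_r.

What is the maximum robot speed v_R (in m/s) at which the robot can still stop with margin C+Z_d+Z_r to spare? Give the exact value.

v_R_max = 27/20 m/s = 1.3500 m/s

collect terms ⇒ (1/5)·v_R² + (13/25)·v_R + (-2133/2000) = 0
  disc = (13/25)² − 4·(1/5)·(-2133/2000) = 2809/2500 ; √disc = 53/50
  v_R = (−(13/25) + 53/50) / (2·(1/5)) = 27/20 m/s
check:
braking lasts T_s = (27/20)/(5/2) = 0.5400 s
robot covers v_R·T_r = 1.3500·0.2000 = 0.2700 m before braking
braking distance = 1.3500²/(2·2.5000) = 0.3645 m
human over T_r+T_s: 0.8000·(0.2000+0.5400) = 0.5920 m
residual clearance needed = 0.0600+0.0600+0.0600 = 0.1800 m
sum ≈ 0.2700+0.3645+0.5920+0.1800 ≈ 1.4065 m = S ✓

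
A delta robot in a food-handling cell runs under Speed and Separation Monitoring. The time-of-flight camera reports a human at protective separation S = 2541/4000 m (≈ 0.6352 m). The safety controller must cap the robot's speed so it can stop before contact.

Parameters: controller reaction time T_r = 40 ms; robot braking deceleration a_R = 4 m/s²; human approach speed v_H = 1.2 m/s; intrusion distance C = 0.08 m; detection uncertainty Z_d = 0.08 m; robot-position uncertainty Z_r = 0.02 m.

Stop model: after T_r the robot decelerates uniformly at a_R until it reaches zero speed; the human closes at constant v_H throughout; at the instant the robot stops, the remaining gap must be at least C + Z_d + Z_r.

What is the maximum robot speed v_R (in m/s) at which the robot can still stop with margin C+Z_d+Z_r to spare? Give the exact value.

v_R_max = 9/10 m/s = 0.9000 m/s

collect terms ⇒ (1/8)·v_R² + (17/50)·v_R + (-1629/4000) = 0
  disc = (17/50)² − 4·(1/8)·(-1629/4000) = 12769/40000 ; √disc = 113/200
  v_R = (−(17/50) + 113/200) / (2·(1/8)) = 9/10 m/s
check:
braking lasts T_s = (9/10)/4 = 0.2250 s
robot covers v_R·T_r = 0.9000·0.0400 = 0.0360 m before braking
braking distance = 0.9000²/(2·4.0000) = 0.1013 m
person approaches 1.2000·(0.0400+0.2250) = 0.3180 m
margins: 0.0800+0.0800+0.0200 = 0.1800 m
sum ≈ 0.0360+0.1013+0.3180+0.1800 ≈ 0.6352 m = S ✓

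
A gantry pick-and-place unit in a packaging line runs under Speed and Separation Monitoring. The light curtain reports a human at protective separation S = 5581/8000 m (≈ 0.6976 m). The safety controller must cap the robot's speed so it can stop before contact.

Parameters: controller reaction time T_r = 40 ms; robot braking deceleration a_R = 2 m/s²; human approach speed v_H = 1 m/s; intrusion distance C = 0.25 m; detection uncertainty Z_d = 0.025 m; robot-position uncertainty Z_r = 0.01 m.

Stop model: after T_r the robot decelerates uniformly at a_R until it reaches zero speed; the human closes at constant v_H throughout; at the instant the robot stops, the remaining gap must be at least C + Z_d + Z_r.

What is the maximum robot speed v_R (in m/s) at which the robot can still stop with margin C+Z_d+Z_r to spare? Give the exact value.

at the boundary: (1/4)·v² + (27/50)·v + (-2981/8000) = 0
  disc = (27/50)² − 4·(1/4)·(-2981/8000) = 26569/40000 ; √disc = 163/200
  v_R = (−(27/50) + 163/200) / (2·(1/4)) = 11/20 m/s
check:
T_s = v_R/a_R = (11/20)/2 = 0.2750 s
robot in T_r: 0.5500·0.0400 = 0.0220 m
robot under decel: 0.5500²/(2·2.0000) = 0.0756 m
human closes 1.0000·0.3150 = 0.3150 m
margins: 0.2500+0.0250+0.0100 = 0.2850 m
sum ≈ 0.0220+0.0756+0.3150+0.2850 ≈ 0.6976 m = S ✓

v_R_max = 11/20 m/s = 0.5500 m/s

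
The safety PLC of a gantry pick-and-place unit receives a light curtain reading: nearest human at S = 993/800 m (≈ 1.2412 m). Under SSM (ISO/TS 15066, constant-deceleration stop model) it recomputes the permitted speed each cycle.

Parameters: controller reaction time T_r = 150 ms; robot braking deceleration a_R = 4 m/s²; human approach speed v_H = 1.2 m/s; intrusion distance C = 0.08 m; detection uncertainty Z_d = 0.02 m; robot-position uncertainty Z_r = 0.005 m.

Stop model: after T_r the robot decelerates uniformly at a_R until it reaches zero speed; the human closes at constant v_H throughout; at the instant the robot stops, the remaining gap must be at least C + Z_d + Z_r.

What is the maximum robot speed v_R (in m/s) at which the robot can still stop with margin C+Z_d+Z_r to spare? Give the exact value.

at the boundary: (1/8)·v² + (9/20)·v + (-153/160) = 0
  disc = (9/20)² − 4·(1/8)·(-153/160) = 1089/1600 ; √disc = 33/40
  v_R = (−(9/20) + 33/40) / (2·(1/8)) = 3/2 m/s
check:
braking lasts T_s = (3/2)/4 = 0.3750 s
robot covers v_R·T_r = 1.5000·0.1500 = 0.2250 m before braking
braking distance = 1.5000²/(2·4.0000) = 0.2812 m
person approaches 1.2000·(0.1500+0.3750) = 0.6300 m
margins: 0.0800+0.0200+0.0050 = 0.1050 m
sum ≈ 0.2250+0.2812+0.6300+0.1050 ≈ 1.2412 m = S ✓

v_R_max = 3/2 m/s = 1.5000 m/s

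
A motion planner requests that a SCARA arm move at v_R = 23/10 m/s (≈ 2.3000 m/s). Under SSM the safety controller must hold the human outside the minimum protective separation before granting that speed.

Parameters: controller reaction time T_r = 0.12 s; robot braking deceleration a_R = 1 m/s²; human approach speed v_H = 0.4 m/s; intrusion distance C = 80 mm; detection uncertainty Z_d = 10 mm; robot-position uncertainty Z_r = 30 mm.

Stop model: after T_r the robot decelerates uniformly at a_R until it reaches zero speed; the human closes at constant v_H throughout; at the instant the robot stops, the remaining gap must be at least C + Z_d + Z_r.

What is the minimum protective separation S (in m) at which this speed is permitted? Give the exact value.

T_s = v_R/a_R = (23/10)/1 = 2.3000 s
robot in T_r: 2.3000·0.1200 = 0.2760 m
braking distance = 2.3000²/(2·1.0000) = 2.6450 m
human closes 0.4000·2.4200 = 0.9680 m
residual clearance needed = 0.0800+0.0100+0.0300 = 0.1200 m
S_min ≈ 0.2760+2.6450+0.9680+0.1200  ⇒  S_min = 4009/1000 m

S_min = 4009/1000 m = 4.0090 m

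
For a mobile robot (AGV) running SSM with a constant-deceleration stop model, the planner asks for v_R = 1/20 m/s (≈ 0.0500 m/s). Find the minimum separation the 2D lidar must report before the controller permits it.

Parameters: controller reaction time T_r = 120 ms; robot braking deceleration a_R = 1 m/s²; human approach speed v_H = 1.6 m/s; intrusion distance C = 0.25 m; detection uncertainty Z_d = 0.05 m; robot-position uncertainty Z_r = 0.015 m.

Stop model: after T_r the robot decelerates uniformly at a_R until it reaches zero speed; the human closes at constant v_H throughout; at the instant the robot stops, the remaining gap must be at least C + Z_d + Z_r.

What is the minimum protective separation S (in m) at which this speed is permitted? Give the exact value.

S_min = 2377/4000 m = 0.5942 m

braking lasts T_s = (1/20)/1 = 0.0500 s
robot in T_r: 0.0500·0.1200 = 0.0060 m
braking distance = 0.0500²/(2·1.0000) = 0.0013 m
human over T_r+T_s: 1.6000·(0.1200+0.0500) = 0.2720 m
residual clearance needed = 0.2500+0.0500+0.0150 = 0.3150 m
S_min ≈ 0.0060+0.0013+0.2720+0.3150  ⇒  S_min = 2377/4000 m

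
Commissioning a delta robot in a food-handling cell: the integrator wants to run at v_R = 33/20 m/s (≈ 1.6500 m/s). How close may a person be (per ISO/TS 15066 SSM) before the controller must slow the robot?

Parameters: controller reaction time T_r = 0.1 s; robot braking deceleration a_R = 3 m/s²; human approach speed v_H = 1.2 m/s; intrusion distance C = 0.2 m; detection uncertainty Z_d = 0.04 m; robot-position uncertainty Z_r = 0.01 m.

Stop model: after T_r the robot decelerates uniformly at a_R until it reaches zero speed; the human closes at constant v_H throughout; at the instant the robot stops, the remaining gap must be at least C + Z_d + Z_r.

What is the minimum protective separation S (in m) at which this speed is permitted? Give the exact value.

S_min = 1319/800 m = 1.6487 m

T_s = v_R/a_R = (33/20)/3 = 0.5500 s
robot in T_r: 1.6500·0.1000 = 0.1650 m
robot covers 1.6500·0.5500 − ½·3.0000·0.5500² = 0.4537 m while stopping
human closes 1.2000·0.6500 = 0.7800 m
C+Z_d+Z_r = 0.2000+0.0400+0.0100 = 0.2500 m
S_min ≈ 0.1650+0.4537+0.7800+0.2500  ⇒  S_min = 1319/800 m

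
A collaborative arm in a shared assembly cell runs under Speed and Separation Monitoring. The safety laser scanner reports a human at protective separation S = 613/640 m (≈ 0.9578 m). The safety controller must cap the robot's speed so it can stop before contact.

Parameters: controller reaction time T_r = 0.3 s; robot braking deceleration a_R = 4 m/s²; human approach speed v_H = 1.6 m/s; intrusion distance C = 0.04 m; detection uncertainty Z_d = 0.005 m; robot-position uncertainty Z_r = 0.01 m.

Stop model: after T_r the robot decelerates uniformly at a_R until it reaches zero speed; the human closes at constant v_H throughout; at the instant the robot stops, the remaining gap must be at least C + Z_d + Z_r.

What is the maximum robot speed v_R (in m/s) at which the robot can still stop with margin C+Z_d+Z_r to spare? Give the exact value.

v_R_max = 11/20 m/s = 0.5500 m/s

collect terms ⇒ (1/8)·v_R² + (7/10)·v_R + (-1353/3200) = 0
  disc = (7/10)² − 4·(1/8)·(-1353/3200) = 4489/6400 ; √disc = 67/80
  v_R = (−(7/10) + 67/80) / (2·(1/8)) = 11/20 m/s
check:
T_s = v_R/a_R = (11/20)/4 = 0.1375 s
robot in T_r: 0.5500·0.3000 = 0.1650 m
braking distance = 0.5500²/(2·4.0000) = 0.0378 m
person approaches 1.6000·(0.3000+0.1375) = 0.7000 m
margins: 0.0400+0.0050+0.0100 = 0.0550 m
sum ≈ 0.1650+0.0378+0.7000+0.0550 ≈ 0.9578 m = S ✓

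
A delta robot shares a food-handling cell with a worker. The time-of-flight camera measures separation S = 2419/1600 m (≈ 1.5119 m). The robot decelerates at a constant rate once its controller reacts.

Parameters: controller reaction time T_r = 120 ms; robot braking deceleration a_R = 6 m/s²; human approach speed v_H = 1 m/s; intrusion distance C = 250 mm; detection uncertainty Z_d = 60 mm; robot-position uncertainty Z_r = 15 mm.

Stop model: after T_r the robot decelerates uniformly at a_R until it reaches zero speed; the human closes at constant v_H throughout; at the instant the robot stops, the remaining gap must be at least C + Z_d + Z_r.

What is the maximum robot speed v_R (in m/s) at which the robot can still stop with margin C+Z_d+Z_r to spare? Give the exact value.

v_R_max = 9/4 m/s = 2.2500 m/s

at the boundary: (1/12)·v² + (43/150)·v + (-1707/1600) = 0
  disc = (43/150)² − 4·(1/12)·(-1707/1600) = 157609/360000 ; √disc = 397/600
  v_R = (−(43/150) + 397/600) / (2·(1/12)) = 9/4 m/s
check:
braking lasts T_s = (9/4)/6 = 0.3750 s
robot covers v_R·T_r = 2.2500·0.1200 = 0.2700 m before braking
robot under decel: 2.2500²/(2·6.0000) = 0.4219 m
person approaches 1.0000·(0.1200+0.3750) = 0.4950 m
residual clearance needed = 0.2500+0.0600+0.0150 = 0.3250 m
sum ≈ 0.2700+0.4219+0.4950+0.3250 ≈ 1.5119 m = S ✓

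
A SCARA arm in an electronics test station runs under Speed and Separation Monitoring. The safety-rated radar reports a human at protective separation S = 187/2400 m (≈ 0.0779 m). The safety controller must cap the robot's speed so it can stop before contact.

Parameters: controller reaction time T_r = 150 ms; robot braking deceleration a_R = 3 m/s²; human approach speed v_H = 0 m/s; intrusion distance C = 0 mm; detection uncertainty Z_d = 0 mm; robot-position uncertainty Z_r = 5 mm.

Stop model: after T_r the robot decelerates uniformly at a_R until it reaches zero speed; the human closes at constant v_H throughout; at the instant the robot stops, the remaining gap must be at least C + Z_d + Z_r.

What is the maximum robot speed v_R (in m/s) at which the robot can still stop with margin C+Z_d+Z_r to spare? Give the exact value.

quadratic (1/6)·v² + (3/20)·v + (-7/96) = 0
  disc = (3/20)² − 4·(1/6)·(-7/96) = 16/225 ; √disc = 4/15
  v_R = (−(3/20) + 4/15) / (2·(1/6)) = 7/20 m/s
check:
T_s = v_R/a_R = (7/20)/3 = 0.1167 s
robot covers v_R·T_r = 0.3500·0.1500 = 0.0525 m before braking
robot under decel: 0.3500²/(2·3.0000) = 0.0204 m
person approaches 0.0000·(0.1500+0.1167) = 0.0000 m
residual clearance needed = 0.0000+0.0000+0.0050 = 0.0050 m
sum ≈ 0.0525+0.0204+0.0000+0.0050 ≈ 0.0779 m = S ✓

v_R_max = 7/20 m/s = 0.3500 m/s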